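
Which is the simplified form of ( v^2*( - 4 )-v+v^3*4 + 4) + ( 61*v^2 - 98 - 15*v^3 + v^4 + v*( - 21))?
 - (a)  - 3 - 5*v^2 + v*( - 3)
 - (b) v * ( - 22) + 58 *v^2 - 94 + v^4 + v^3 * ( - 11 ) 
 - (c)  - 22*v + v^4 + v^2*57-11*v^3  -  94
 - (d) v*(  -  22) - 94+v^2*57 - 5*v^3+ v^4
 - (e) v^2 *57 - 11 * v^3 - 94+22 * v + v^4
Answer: c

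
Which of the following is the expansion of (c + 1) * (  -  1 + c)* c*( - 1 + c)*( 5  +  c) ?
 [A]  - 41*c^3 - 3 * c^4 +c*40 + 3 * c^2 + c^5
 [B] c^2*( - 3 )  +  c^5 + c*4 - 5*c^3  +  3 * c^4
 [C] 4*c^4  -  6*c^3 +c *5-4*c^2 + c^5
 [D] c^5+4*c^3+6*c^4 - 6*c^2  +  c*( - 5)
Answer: C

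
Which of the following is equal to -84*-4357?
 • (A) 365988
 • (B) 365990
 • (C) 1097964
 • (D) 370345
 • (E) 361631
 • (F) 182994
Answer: A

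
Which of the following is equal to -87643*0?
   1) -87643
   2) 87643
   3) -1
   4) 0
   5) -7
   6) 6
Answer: 4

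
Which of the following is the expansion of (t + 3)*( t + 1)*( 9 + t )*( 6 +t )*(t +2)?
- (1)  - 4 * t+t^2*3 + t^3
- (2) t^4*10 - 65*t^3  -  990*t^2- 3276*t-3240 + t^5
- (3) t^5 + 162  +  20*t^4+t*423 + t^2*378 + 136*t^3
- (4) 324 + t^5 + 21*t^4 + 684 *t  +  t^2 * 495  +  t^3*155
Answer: 4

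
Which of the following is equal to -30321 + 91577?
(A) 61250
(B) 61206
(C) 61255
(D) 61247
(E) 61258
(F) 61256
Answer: F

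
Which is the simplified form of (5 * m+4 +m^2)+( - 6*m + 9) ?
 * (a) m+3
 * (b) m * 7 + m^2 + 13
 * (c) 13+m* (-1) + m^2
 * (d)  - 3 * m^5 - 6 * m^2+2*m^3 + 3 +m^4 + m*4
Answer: c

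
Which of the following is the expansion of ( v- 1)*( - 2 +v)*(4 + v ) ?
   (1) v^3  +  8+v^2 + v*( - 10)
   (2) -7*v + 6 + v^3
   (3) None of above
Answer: 1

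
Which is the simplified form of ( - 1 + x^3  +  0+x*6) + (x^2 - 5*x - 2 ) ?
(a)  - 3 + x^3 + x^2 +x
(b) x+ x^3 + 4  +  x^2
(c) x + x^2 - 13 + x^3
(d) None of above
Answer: a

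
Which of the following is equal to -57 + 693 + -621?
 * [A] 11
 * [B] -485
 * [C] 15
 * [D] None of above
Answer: C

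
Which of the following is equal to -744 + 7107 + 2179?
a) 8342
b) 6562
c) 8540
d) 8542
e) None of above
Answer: d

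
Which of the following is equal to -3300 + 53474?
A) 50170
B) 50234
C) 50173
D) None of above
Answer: D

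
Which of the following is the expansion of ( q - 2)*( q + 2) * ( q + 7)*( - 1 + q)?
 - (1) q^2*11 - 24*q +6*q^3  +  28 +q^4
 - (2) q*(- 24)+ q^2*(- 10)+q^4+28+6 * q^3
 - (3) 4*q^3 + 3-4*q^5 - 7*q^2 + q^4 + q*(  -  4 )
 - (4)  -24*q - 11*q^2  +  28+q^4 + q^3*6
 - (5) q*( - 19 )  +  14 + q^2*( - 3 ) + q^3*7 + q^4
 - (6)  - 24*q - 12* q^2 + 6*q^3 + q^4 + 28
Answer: 4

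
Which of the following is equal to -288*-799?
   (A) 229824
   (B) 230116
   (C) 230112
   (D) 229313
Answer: C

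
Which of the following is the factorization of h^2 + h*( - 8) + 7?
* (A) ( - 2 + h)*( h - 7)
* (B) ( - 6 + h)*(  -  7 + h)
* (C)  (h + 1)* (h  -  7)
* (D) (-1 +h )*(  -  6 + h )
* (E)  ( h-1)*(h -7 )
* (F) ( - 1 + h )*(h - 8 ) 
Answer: E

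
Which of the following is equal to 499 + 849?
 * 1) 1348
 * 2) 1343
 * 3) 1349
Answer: 1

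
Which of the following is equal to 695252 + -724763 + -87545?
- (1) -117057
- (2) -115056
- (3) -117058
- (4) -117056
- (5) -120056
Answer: 4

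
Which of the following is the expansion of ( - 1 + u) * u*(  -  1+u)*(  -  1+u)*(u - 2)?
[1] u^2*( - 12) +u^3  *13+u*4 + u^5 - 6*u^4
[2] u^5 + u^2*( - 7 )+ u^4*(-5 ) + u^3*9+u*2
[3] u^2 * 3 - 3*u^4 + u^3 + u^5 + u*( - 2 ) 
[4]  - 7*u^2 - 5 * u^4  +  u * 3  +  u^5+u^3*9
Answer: 2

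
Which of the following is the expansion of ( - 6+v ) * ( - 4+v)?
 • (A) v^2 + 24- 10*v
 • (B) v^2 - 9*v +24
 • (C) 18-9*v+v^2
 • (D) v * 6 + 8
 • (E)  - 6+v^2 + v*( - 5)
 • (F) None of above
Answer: A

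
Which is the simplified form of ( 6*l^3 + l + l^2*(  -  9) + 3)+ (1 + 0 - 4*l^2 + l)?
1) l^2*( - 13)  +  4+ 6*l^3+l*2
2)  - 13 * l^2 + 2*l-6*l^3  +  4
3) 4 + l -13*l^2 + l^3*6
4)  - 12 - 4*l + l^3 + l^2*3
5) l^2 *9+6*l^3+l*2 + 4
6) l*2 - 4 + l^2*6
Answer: 1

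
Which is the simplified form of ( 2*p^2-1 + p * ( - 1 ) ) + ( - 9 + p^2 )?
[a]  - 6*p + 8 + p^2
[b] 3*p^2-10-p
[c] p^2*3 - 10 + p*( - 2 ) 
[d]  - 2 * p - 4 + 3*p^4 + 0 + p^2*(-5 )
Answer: b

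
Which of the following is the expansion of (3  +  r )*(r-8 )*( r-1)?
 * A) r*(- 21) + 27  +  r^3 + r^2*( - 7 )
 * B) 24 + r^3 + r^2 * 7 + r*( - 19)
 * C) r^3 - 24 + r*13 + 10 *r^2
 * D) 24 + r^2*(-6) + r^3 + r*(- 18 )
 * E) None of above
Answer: E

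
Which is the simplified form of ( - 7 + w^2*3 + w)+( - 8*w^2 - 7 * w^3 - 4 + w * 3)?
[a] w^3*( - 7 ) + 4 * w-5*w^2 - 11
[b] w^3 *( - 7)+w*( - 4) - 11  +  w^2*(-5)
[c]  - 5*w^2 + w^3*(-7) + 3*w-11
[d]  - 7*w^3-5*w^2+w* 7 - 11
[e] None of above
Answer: a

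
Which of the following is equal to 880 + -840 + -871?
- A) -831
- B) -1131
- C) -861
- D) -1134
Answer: A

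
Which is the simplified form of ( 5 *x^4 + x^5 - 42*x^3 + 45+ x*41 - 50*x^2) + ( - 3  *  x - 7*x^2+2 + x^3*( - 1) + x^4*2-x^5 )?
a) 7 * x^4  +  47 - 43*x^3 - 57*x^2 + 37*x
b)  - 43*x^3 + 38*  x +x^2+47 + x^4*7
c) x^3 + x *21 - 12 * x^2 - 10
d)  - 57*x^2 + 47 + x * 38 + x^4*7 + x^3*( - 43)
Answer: d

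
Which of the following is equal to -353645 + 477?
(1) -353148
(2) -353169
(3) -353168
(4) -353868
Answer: 3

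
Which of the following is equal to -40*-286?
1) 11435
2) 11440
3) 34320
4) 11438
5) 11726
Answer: 2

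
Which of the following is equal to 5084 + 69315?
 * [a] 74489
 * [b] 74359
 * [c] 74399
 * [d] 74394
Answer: c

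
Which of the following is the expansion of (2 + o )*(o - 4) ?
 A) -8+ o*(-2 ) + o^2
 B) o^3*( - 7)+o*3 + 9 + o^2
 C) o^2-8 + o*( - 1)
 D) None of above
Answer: A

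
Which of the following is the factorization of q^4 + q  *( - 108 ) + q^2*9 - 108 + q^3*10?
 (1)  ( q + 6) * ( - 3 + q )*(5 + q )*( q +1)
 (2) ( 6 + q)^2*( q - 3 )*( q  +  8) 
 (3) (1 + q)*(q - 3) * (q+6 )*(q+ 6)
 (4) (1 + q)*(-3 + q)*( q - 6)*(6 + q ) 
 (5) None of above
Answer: 3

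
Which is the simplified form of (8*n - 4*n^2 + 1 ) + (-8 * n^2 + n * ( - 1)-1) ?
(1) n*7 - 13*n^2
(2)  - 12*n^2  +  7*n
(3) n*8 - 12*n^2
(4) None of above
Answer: 2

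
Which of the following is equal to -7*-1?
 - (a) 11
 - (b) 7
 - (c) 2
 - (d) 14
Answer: b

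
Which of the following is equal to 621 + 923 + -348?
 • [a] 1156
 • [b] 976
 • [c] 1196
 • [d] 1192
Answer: c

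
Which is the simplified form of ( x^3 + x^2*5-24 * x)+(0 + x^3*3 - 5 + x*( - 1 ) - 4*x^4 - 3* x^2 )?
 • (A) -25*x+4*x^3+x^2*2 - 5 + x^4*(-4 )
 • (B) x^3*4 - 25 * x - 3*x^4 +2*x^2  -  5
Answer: A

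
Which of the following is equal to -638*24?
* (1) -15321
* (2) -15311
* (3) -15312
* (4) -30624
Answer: 3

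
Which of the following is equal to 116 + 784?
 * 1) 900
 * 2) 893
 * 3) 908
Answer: 1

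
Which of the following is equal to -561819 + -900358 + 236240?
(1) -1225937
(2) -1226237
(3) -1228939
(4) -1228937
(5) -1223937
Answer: 1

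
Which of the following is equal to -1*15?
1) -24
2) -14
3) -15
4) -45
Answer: 3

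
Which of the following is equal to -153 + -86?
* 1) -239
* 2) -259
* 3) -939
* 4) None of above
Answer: 1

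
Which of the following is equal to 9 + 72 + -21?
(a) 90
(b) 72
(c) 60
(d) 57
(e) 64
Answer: c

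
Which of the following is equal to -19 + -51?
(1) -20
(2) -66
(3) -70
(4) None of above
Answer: 3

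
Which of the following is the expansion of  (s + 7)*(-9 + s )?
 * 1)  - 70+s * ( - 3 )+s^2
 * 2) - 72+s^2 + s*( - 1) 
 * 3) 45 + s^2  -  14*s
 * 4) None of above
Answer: 4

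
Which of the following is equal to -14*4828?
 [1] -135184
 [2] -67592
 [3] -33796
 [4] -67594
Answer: 2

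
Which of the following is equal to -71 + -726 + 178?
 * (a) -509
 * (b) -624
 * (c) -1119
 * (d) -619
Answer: d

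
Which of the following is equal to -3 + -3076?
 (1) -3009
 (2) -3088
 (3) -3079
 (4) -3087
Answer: 3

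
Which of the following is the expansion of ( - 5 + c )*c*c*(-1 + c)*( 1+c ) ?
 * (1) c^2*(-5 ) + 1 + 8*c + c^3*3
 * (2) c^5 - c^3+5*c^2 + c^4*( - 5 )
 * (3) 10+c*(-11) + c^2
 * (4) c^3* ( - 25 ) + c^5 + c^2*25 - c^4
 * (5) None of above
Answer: 2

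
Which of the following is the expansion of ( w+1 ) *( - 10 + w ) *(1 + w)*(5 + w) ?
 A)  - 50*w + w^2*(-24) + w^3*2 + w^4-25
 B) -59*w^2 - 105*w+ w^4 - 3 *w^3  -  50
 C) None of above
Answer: B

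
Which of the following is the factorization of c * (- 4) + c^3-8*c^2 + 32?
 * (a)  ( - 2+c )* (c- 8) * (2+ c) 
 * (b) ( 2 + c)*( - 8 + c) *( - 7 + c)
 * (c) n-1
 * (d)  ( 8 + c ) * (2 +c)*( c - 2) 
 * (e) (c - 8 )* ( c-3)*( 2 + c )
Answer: a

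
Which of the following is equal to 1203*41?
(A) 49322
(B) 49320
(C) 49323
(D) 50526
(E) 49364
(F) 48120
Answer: C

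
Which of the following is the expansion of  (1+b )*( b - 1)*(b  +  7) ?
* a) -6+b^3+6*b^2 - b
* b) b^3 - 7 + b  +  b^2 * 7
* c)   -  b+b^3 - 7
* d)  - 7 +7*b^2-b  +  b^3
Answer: d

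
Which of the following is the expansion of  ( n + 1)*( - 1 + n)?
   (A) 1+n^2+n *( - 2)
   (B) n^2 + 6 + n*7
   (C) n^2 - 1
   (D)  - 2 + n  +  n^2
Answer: C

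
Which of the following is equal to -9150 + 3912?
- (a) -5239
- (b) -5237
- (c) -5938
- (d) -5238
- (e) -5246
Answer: d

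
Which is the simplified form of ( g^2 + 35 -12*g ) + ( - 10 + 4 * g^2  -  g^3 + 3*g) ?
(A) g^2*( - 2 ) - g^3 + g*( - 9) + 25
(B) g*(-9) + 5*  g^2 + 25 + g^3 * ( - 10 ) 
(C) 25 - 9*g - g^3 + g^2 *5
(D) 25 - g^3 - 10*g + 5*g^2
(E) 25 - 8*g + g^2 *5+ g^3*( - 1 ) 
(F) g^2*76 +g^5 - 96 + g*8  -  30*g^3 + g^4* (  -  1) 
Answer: C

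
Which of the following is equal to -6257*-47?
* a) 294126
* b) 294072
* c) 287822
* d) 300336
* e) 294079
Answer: e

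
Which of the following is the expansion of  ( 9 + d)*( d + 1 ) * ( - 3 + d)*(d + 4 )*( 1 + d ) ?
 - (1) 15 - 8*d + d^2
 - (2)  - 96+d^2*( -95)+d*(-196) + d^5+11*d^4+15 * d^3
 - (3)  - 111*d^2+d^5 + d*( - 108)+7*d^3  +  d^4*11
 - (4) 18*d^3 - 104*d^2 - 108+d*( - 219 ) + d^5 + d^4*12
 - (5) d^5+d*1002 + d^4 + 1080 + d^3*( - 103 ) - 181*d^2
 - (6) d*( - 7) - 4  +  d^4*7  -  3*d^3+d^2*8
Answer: 4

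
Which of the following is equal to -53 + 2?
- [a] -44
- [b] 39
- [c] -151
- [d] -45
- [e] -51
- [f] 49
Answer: e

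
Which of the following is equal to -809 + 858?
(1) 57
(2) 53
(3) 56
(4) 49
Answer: 4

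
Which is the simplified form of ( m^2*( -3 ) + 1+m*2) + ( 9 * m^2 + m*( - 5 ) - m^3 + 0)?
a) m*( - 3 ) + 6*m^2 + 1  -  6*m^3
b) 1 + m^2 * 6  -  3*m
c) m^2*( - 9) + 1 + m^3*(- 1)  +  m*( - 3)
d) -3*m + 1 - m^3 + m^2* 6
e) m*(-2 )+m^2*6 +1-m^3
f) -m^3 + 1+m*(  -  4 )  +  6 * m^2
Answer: d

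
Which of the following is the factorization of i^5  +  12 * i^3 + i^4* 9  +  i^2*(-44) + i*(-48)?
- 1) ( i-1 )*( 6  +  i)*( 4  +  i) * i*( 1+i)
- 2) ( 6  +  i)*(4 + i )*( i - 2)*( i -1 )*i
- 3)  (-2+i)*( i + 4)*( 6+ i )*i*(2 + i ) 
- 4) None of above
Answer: 4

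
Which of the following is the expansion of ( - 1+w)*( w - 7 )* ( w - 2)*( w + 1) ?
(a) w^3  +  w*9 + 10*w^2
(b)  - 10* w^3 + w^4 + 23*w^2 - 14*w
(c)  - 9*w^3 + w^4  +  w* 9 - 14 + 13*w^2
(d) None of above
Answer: c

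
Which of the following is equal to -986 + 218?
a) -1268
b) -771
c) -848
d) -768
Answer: d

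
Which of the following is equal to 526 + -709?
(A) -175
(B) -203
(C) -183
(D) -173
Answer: C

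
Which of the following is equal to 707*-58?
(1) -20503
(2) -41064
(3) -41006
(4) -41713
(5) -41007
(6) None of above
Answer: 3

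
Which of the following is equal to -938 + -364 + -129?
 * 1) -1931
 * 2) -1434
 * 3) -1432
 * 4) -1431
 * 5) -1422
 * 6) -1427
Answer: 4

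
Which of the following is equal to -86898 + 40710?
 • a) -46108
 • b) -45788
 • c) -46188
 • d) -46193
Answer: c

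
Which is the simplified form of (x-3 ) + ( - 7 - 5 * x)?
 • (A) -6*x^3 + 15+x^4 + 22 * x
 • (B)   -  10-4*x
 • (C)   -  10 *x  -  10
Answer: B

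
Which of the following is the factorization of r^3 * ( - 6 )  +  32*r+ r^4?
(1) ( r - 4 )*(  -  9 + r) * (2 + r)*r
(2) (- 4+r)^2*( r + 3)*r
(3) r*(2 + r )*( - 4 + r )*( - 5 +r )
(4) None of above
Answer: 4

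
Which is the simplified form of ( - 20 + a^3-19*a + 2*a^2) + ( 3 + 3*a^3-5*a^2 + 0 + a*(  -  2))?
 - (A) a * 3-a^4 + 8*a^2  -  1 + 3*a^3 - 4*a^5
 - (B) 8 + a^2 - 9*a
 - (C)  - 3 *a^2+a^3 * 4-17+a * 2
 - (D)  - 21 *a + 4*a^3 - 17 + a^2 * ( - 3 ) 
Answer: D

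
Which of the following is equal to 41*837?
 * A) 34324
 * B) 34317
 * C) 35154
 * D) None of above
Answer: B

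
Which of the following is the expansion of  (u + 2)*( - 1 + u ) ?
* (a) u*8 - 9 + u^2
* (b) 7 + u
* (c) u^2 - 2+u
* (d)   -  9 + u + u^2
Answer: c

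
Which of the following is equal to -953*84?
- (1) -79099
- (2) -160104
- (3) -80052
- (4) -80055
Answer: 3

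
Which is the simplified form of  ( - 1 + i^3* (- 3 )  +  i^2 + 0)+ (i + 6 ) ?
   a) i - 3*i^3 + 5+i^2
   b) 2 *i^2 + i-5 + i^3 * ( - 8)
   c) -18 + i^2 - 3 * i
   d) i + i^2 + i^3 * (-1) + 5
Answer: a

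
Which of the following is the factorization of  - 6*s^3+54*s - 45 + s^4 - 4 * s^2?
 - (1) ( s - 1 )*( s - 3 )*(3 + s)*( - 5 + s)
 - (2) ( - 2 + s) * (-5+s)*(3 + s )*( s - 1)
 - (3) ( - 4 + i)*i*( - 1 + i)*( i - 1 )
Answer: 1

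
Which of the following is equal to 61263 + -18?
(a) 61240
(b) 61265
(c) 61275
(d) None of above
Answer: d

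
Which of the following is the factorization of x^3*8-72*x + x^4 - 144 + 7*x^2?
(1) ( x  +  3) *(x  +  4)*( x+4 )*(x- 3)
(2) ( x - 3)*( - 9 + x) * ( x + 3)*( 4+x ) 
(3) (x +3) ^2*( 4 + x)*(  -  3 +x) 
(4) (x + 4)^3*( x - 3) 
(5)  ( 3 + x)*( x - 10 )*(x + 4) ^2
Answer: 1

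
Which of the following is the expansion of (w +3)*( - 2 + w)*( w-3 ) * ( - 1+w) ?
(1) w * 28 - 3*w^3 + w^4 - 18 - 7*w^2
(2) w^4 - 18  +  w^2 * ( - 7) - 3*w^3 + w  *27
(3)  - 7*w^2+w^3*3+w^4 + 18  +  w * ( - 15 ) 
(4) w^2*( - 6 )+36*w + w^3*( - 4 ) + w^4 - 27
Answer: 2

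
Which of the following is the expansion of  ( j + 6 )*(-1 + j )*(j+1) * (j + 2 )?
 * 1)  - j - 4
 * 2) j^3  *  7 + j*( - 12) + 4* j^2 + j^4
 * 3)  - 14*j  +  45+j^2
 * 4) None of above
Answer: 4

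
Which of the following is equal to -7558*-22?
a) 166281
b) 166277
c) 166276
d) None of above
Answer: c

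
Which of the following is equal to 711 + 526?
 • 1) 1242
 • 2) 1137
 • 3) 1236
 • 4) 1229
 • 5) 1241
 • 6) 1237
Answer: 6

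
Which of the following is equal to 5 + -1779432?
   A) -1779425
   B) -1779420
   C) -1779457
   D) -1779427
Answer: D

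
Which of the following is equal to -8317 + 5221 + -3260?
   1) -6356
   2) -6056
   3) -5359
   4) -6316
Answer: 1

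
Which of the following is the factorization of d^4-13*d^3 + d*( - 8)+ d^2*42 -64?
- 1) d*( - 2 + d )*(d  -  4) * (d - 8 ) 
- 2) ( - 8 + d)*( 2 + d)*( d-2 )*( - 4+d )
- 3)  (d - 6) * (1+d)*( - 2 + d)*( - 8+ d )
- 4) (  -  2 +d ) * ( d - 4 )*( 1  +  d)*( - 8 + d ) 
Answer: 4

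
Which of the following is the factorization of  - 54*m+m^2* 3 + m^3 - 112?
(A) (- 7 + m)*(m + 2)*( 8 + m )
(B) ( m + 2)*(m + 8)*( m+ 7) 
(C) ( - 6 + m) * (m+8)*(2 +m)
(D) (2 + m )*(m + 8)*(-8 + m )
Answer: A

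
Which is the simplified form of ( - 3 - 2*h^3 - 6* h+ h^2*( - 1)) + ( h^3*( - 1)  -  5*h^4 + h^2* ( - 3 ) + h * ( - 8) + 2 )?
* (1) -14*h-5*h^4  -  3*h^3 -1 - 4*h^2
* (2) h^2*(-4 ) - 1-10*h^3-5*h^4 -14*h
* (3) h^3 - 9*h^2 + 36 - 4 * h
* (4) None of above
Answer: 1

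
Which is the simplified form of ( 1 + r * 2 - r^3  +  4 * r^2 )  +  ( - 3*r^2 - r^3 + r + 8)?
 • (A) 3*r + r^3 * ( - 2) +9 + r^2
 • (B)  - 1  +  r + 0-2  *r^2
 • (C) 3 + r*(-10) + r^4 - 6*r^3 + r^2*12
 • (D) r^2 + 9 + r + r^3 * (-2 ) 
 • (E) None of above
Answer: A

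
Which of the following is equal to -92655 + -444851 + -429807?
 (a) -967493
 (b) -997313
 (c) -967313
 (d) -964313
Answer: c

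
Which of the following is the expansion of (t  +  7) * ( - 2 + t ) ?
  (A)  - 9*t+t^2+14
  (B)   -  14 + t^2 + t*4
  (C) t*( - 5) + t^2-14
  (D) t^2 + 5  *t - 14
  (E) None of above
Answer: D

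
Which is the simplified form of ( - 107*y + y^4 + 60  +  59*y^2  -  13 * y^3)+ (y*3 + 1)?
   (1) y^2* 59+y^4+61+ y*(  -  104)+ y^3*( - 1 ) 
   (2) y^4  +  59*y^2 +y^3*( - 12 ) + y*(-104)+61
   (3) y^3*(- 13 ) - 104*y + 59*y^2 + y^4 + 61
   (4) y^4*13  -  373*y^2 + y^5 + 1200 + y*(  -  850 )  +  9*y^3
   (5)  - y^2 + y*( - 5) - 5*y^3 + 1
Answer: 3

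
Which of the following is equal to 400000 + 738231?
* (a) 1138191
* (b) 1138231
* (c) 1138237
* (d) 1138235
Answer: b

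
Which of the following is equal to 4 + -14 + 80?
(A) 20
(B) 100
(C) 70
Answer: C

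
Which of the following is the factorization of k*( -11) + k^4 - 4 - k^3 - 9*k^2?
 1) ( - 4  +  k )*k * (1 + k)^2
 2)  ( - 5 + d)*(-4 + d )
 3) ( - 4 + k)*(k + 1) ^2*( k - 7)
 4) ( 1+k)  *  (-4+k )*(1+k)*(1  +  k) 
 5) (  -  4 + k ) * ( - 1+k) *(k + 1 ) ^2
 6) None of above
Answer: 4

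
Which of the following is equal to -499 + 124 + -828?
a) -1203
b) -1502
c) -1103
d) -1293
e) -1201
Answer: a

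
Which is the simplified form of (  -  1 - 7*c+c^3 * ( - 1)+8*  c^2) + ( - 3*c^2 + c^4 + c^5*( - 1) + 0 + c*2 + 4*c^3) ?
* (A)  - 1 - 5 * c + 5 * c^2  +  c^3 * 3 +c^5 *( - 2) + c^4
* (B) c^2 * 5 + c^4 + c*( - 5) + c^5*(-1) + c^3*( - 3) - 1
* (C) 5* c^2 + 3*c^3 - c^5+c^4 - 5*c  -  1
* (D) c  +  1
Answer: C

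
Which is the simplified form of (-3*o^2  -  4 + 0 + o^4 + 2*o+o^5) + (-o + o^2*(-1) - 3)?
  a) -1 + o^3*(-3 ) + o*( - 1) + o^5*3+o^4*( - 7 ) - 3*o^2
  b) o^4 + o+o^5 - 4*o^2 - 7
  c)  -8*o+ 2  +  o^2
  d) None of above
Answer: b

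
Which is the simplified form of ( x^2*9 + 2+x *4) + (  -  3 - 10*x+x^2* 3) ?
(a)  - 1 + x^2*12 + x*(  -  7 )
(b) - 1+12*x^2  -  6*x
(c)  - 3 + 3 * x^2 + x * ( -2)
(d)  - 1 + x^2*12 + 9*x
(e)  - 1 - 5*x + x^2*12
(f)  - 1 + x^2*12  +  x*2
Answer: b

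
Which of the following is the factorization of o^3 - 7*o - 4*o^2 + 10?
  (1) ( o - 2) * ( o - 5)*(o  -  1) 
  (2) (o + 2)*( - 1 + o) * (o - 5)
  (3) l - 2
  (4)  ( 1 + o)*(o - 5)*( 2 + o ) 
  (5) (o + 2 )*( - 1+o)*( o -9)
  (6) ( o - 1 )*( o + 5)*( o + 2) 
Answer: 2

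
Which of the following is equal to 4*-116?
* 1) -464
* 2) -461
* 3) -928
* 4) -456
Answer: 1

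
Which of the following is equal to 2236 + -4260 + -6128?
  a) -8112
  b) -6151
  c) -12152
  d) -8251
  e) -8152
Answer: e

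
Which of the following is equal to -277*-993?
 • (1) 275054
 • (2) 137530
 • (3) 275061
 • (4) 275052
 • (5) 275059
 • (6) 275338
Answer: 3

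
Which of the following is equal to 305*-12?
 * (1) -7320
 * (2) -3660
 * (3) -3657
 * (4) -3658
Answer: 2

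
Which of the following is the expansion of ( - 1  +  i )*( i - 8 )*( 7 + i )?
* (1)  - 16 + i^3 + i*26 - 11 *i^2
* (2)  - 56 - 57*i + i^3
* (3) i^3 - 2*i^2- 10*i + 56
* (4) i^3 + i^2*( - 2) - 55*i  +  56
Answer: 4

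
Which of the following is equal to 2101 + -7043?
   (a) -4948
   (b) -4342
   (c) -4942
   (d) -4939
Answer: c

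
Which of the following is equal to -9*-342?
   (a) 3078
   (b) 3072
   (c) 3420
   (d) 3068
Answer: a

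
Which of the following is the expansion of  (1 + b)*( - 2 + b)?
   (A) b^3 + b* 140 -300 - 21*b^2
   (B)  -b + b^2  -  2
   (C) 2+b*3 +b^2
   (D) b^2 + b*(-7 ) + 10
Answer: B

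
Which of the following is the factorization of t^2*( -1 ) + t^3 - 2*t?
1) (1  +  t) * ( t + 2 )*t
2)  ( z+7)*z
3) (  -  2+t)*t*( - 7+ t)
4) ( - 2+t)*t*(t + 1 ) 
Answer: 4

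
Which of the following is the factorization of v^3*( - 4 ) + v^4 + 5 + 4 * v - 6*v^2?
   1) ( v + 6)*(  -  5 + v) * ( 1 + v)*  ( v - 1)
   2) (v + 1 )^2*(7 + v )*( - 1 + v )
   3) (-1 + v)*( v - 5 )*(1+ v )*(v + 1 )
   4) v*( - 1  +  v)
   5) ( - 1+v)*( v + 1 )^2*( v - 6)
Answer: 3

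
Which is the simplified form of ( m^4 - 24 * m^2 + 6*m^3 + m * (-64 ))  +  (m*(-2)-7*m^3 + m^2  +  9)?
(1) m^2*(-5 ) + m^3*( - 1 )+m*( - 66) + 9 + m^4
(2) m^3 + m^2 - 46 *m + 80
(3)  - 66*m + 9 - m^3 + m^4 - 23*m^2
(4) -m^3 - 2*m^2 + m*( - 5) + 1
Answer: 3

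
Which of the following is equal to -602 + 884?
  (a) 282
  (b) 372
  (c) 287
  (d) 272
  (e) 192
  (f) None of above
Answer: a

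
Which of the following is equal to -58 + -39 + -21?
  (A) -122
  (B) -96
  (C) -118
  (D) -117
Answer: C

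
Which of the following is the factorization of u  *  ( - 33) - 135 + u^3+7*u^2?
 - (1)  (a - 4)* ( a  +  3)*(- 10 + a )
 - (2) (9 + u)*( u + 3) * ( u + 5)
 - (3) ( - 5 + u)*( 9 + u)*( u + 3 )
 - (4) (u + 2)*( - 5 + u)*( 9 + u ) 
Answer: 3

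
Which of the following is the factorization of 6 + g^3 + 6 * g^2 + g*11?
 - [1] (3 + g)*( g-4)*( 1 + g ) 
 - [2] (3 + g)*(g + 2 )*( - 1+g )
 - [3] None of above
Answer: 3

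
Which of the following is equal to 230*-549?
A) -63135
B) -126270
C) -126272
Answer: B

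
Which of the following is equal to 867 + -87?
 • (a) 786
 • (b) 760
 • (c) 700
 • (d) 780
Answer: d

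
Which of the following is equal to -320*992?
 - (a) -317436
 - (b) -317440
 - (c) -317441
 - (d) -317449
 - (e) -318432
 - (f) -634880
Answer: b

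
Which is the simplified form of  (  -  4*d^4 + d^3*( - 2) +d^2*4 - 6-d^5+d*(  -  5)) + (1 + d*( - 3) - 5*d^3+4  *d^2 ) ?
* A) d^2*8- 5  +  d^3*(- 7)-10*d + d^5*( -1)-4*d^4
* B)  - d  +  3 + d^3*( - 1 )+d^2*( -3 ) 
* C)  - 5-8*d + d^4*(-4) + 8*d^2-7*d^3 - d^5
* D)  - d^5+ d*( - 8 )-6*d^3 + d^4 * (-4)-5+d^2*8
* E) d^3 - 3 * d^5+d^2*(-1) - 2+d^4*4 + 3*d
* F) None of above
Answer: C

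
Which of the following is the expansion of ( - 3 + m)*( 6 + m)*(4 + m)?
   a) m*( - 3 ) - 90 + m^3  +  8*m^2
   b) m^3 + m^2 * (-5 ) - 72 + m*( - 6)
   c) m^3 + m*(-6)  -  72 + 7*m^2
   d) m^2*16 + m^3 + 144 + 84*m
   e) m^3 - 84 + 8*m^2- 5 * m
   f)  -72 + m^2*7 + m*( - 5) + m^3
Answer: c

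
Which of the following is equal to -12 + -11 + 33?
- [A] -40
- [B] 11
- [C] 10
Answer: C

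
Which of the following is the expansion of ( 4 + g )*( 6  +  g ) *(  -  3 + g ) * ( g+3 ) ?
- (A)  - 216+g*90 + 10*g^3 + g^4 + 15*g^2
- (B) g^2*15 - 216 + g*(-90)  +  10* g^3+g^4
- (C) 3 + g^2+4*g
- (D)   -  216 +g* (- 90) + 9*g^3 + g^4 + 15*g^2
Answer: B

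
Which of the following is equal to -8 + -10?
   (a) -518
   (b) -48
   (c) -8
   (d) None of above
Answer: d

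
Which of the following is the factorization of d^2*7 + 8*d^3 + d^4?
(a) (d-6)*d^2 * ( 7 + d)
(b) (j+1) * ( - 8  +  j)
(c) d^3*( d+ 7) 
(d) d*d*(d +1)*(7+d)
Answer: d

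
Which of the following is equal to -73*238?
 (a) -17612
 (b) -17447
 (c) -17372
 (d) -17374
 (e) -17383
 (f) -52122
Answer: d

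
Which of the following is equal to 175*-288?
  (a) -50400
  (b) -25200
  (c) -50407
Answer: a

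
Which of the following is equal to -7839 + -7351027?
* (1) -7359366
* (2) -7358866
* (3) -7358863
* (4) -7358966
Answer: 2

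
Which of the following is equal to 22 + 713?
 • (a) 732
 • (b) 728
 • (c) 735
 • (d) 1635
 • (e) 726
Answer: c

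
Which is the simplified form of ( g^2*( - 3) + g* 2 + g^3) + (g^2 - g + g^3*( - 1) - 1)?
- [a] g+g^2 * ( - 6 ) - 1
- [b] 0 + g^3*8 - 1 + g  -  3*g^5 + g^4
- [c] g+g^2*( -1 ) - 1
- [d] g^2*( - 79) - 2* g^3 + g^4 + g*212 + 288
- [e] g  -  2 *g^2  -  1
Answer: e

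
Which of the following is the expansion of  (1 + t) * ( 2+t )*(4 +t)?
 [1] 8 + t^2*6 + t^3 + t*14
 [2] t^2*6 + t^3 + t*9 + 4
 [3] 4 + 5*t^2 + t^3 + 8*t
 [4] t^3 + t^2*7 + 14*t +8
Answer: 4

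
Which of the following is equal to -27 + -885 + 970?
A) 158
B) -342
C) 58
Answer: C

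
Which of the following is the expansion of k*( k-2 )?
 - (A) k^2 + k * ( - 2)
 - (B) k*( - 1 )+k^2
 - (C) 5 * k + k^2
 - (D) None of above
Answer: A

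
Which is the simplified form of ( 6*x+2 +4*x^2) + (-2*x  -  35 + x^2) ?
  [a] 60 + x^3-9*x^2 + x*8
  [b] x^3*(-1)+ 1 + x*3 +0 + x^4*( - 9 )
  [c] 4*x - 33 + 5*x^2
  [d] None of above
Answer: c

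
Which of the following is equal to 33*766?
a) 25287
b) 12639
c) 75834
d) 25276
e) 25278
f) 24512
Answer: e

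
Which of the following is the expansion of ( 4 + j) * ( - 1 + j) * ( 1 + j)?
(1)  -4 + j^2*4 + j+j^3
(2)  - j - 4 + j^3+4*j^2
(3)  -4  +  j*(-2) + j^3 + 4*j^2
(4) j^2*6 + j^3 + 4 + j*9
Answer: 2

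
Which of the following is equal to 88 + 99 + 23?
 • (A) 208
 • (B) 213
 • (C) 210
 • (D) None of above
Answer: C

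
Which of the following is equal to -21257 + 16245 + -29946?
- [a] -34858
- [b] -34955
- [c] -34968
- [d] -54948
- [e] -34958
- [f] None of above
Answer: e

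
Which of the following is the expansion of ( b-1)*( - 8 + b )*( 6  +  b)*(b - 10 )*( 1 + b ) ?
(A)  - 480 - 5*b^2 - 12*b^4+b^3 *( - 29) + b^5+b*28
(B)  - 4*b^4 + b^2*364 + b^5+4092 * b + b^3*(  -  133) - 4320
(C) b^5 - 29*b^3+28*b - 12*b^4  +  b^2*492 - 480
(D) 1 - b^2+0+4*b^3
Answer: C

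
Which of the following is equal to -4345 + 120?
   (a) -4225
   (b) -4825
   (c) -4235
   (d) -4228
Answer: a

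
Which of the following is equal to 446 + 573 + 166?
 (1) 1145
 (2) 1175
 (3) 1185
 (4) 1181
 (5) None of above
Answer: 3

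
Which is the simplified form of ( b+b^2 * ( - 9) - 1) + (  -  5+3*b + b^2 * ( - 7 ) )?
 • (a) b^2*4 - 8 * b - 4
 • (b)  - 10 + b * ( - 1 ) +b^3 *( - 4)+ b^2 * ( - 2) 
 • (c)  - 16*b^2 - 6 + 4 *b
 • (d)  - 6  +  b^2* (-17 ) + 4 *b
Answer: c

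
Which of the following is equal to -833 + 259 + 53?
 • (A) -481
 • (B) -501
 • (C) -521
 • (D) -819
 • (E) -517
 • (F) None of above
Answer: C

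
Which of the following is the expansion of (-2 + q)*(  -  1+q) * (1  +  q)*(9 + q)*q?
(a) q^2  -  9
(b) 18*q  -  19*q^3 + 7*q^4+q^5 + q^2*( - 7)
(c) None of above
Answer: b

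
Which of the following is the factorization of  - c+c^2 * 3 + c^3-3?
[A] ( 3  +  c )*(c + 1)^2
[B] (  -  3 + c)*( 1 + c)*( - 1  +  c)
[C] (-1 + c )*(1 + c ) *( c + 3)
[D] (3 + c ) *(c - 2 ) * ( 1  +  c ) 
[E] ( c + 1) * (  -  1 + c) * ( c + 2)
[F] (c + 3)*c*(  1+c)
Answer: C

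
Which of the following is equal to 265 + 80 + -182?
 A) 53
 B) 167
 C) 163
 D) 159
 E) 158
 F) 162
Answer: C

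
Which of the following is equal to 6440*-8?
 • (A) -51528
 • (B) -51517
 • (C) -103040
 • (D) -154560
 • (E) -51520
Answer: E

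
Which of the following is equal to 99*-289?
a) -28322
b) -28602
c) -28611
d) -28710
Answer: c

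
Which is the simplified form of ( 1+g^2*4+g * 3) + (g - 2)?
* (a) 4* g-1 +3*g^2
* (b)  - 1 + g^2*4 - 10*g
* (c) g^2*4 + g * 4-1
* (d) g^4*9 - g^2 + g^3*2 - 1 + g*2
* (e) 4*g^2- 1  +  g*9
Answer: c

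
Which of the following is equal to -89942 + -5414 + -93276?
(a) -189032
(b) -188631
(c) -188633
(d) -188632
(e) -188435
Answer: d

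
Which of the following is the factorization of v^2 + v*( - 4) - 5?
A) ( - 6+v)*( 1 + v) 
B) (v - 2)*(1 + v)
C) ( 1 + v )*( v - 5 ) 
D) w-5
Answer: C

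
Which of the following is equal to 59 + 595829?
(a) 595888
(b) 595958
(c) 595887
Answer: a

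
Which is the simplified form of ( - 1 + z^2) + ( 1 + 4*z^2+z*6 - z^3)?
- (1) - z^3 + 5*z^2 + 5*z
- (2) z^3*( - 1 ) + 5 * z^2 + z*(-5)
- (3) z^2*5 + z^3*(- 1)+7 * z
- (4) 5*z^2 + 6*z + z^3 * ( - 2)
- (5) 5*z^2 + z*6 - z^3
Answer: 5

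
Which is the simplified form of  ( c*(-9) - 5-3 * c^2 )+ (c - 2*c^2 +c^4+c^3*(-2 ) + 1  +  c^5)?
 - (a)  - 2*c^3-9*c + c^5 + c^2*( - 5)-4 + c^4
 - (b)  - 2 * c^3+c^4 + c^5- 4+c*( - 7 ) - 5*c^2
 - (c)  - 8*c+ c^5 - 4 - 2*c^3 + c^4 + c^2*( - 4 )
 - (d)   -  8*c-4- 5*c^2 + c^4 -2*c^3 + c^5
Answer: d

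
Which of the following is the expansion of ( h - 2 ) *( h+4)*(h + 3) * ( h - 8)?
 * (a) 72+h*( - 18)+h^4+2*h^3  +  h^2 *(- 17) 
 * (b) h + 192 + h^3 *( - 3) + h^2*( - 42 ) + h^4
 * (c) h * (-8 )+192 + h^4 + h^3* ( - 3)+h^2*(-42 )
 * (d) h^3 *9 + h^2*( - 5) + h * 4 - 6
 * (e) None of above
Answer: c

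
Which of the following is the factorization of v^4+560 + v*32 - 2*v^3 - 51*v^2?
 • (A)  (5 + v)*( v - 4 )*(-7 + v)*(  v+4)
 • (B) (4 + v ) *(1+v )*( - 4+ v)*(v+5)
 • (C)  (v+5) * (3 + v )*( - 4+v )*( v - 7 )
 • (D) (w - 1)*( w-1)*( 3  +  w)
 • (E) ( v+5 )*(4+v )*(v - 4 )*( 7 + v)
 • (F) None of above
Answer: A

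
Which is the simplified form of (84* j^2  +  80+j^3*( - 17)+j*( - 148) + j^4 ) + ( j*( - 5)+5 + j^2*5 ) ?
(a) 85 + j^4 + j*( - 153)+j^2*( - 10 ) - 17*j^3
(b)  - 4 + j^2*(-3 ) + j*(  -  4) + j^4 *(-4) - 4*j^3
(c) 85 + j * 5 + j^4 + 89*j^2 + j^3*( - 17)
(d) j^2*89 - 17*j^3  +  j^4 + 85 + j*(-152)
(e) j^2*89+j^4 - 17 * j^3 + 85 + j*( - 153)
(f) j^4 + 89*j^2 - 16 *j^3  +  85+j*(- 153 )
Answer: e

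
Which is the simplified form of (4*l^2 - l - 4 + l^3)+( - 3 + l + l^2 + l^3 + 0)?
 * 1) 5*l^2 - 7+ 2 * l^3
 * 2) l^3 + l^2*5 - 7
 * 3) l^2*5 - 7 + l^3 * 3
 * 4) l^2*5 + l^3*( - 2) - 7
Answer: 1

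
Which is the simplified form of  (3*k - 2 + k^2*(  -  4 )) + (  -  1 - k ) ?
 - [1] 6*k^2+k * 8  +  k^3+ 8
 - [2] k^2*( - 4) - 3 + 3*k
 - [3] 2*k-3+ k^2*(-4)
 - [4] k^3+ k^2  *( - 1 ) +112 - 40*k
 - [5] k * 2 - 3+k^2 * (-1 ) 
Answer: 3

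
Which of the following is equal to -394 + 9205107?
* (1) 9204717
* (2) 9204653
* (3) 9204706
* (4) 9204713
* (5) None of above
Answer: 4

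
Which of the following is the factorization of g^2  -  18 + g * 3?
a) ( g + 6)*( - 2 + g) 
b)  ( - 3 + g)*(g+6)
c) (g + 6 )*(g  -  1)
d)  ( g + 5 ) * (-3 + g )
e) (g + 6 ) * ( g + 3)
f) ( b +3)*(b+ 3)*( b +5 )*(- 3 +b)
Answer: b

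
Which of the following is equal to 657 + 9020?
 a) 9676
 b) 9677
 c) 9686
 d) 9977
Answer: b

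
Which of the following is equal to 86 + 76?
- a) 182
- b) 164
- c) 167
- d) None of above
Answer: d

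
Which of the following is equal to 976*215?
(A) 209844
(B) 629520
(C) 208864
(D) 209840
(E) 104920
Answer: D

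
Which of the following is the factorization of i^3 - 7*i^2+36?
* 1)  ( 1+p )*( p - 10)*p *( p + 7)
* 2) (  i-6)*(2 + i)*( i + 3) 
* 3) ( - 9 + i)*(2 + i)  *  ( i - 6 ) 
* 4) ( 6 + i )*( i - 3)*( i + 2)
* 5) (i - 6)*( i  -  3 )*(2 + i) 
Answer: 5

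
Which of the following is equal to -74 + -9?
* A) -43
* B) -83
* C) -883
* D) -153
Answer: B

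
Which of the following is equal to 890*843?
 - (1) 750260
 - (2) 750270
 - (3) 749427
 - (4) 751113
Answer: 2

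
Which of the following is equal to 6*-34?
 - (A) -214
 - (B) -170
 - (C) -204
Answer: C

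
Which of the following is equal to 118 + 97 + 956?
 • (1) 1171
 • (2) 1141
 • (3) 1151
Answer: 1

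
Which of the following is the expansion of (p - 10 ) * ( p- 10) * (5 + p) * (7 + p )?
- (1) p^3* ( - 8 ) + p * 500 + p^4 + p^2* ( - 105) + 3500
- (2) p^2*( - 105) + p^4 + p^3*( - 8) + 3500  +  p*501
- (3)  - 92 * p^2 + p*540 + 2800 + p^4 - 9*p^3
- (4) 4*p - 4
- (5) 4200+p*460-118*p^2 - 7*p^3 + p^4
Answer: 1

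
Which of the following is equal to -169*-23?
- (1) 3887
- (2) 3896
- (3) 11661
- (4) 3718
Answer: 1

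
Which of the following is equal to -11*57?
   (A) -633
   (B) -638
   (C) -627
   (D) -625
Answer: C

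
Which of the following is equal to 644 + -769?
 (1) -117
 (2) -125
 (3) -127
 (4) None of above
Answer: 2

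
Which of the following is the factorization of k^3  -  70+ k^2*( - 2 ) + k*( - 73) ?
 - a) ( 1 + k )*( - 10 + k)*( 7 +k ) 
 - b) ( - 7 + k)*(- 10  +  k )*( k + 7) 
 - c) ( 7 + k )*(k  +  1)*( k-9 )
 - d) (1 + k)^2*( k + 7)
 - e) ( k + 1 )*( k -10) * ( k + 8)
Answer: a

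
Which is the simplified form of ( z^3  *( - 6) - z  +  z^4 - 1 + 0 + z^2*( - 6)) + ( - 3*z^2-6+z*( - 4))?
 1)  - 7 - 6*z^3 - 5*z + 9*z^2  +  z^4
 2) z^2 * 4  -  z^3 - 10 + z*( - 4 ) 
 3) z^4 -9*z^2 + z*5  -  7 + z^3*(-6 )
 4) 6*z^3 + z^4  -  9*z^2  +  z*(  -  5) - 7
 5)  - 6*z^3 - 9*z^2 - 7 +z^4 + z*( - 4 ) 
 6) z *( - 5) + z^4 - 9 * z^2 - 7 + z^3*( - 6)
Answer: 6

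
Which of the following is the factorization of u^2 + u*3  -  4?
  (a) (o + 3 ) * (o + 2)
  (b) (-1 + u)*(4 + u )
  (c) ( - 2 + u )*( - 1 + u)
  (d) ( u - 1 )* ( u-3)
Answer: b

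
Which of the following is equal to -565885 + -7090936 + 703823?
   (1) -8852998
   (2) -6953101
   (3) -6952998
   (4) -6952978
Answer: 3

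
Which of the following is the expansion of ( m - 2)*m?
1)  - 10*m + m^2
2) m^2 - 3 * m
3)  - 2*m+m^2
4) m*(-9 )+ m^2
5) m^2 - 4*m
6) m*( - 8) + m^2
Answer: 3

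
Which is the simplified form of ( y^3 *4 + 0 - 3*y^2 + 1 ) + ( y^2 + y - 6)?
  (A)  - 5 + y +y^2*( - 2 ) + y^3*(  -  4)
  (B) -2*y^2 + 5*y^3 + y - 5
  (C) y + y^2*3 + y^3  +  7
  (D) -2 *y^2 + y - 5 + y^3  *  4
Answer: D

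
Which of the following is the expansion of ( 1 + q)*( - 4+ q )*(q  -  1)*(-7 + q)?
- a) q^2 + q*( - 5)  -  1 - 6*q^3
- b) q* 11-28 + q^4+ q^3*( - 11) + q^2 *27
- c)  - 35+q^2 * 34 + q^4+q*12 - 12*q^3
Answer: b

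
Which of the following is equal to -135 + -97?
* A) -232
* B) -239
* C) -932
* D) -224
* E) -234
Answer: A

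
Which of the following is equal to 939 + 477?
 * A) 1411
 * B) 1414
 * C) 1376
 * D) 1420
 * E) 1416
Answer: E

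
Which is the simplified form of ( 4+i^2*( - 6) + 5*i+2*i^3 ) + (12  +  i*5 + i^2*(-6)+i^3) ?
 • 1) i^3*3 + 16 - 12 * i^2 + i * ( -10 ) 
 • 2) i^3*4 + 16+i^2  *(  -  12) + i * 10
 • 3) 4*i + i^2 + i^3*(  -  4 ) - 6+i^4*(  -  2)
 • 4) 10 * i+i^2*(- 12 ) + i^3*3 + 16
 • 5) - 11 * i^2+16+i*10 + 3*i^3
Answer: 4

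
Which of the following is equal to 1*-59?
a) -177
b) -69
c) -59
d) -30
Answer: c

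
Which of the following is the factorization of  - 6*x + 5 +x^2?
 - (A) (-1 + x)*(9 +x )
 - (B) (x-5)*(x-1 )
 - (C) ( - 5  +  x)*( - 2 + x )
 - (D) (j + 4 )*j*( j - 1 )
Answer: B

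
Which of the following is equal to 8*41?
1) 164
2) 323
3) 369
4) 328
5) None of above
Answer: 4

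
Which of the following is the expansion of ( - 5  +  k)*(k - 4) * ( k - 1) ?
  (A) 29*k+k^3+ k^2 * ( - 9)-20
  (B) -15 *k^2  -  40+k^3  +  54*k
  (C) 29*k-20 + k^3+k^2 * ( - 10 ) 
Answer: C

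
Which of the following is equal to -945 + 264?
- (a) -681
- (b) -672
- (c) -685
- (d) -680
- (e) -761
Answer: a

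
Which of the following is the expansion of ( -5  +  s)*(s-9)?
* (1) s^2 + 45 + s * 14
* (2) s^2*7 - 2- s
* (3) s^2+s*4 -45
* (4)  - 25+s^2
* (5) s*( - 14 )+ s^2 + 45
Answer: 5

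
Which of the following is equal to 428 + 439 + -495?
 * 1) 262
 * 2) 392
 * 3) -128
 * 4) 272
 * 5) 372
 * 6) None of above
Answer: 5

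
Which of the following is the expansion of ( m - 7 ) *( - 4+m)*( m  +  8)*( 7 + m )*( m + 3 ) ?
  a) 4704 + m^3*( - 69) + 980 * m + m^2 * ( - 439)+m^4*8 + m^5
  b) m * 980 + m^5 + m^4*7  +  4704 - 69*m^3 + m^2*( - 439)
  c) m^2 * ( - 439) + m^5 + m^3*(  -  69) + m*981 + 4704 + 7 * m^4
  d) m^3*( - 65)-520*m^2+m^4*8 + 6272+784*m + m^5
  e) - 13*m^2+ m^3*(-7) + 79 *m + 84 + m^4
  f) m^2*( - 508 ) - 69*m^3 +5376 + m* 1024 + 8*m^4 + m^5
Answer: b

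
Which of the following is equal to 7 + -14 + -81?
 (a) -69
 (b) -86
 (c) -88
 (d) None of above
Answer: c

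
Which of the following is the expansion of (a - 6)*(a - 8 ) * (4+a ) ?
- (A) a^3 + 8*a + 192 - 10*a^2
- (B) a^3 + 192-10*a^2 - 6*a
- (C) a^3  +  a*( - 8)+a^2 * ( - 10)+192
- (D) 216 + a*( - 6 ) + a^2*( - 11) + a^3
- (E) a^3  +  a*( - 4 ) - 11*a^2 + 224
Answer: C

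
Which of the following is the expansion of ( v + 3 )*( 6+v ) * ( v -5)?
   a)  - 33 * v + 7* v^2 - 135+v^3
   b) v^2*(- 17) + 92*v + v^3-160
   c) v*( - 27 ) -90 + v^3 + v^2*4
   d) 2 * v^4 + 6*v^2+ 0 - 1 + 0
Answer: c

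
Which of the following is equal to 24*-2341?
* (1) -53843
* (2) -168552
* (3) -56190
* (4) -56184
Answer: 4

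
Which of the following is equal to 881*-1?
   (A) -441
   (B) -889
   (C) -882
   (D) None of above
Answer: D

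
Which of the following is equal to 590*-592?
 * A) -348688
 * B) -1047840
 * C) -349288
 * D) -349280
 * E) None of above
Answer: D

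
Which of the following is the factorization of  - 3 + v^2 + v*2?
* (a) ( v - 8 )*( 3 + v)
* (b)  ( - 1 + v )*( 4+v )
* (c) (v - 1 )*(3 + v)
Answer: c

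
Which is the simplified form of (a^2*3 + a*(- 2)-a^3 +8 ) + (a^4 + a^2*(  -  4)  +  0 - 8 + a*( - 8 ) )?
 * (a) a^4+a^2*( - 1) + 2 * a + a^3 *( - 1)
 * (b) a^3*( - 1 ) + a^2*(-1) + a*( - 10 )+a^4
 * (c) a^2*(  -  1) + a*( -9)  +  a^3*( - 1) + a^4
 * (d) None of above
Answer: b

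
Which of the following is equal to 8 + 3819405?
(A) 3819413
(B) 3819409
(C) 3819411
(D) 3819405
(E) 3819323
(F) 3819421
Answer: A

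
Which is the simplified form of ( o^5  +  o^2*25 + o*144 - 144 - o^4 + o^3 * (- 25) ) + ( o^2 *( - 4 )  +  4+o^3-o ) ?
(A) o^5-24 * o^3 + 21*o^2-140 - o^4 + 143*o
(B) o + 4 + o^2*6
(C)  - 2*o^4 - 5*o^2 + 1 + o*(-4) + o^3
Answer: A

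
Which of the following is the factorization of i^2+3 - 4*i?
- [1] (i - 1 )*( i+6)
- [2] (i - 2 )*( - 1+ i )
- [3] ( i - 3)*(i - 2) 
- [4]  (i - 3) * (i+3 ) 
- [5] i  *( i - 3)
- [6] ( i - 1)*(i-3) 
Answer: 6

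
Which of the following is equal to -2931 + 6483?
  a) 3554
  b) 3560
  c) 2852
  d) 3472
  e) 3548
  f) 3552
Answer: f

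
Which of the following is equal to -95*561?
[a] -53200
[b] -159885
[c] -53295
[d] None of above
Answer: c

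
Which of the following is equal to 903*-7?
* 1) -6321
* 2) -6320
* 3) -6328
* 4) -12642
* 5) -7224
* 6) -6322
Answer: 1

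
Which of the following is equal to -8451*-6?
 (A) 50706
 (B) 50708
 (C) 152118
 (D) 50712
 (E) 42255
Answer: A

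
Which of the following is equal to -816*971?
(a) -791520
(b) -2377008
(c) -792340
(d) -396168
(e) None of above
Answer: e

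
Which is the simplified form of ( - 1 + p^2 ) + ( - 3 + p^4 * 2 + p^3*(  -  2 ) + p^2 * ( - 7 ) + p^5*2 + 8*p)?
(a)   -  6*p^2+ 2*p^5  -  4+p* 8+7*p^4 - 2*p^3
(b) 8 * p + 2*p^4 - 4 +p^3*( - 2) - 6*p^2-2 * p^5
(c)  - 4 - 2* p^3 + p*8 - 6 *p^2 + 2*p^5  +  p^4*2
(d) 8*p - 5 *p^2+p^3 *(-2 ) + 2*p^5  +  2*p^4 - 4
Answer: c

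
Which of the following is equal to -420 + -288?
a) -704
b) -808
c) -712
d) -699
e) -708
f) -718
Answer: e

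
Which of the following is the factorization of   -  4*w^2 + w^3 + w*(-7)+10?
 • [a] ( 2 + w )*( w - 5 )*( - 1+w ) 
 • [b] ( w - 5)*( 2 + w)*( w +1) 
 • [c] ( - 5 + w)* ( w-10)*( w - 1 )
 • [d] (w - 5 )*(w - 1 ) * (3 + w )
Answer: a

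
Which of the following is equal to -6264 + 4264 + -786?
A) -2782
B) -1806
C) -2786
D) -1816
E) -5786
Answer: C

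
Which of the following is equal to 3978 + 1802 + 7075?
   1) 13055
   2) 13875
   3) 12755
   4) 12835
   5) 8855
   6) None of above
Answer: 6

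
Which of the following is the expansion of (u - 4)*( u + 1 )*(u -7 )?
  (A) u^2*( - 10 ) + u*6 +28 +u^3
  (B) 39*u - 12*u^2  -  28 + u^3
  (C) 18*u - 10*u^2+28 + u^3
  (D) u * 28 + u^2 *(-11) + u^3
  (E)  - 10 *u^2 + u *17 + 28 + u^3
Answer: E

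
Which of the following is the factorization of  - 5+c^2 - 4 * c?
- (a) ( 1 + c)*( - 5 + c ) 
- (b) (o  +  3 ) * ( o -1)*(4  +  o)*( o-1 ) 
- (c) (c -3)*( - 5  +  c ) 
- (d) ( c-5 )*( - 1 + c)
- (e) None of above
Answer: a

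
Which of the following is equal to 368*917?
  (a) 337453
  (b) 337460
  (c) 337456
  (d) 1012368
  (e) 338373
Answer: c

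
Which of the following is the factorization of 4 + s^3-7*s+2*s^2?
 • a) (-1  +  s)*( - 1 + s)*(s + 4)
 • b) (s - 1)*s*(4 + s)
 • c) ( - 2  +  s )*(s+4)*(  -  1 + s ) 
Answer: a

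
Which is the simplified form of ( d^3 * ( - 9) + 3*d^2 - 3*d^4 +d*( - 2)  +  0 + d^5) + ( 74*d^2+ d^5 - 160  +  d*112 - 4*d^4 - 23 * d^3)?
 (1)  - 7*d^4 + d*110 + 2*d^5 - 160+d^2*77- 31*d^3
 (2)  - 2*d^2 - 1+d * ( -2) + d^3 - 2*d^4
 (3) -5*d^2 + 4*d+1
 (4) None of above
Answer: 4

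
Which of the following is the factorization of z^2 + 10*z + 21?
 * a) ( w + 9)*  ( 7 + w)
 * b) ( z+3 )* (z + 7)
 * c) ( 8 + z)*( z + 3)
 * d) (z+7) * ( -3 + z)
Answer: b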